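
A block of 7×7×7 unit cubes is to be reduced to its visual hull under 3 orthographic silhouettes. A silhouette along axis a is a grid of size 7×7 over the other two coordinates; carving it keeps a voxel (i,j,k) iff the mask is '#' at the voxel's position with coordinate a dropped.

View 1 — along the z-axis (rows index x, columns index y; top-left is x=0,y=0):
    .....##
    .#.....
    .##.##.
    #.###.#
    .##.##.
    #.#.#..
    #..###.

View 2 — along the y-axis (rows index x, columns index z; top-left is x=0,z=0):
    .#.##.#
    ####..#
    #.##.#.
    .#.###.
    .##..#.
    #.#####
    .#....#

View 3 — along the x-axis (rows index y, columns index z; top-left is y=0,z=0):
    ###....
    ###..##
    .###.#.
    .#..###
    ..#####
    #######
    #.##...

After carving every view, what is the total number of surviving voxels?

before carving: 343 voxels (7×7×7)
carve view 1 (along z, XY-mask fill 23/49): 161 voxels remain
carve view 2 (along y, XZ-mask fill 28/49): 87 voxels remain
carve view 3 (along x, YZ-mask fill 31/49): 60 voxels remain

remaining voxels: 60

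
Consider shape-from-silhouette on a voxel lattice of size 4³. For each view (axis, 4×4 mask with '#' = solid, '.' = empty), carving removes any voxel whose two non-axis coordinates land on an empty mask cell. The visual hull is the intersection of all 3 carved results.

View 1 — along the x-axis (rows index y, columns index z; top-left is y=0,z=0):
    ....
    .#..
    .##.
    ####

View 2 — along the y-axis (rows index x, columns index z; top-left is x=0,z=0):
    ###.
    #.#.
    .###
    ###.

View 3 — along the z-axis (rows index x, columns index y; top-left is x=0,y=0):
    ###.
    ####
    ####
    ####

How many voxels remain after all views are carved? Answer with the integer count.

18 voxels

full grid |V| = 64
[1] x-view keeps 7 columns → grid now 28
[2] y-view keeps 11 columns → grid now 21
[3] z-view keeps 15 columns → grid now 18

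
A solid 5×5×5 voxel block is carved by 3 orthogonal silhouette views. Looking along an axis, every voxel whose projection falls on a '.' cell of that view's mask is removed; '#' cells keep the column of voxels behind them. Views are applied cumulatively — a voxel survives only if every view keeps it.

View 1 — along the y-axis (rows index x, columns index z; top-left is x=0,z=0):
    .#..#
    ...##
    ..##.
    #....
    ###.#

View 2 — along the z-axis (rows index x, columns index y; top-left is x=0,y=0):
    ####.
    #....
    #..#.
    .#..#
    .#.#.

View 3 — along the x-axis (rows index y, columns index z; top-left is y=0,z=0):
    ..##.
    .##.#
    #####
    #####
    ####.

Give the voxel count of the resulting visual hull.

initial block: 5^3 = 125
carve view 1 (along y, XZ-mask fill 11/25): 55 voxels remain
carve view 2 (along z, XY-mask fill 11/25): 24 voxels remain
carve view 3 (along x, YZ-mask fill 19/25): 19 voxels remain

|visual hull| = 19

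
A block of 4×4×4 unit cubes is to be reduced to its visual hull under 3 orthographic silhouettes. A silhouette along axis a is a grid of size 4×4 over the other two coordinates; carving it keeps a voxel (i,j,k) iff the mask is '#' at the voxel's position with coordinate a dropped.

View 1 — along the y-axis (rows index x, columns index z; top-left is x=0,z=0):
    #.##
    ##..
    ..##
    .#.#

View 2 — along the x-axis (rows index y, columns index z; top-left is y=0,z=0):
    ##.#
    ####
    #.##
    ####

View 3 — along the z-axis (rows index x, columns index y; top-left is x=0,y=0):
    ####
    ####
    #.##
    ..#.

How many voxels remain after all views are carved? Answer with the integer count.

24 voxels

full grid |V| = 64
carve view 1 (along y, XZ-mask fill 9/16): 36 voxels remain
carve view 2 (along x, YZ-mask fill 14/16): 32 voxels remain
carve view 3 (along z, XY-mask fill 12/16): 24 voxels remain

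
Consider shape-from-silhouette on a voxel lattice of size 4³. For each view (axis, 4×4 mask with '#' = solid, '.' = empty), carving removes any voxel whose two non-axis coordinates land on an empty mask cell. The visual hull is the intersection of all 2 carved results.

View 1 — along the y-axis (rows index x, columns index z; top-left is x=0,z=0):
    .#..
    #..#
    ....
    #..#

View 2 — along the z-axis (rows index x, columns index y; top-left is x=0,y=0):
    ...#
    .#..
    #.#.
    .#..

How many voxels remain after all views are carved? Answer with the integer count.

initial block: 4^3 = 64
carve view 1 (along y, XZ-mask fill 5/16): 20 voxels remain
carve view 2 (along z, XY-mask fill 5/16): 5 voxels remain

voxel count = 5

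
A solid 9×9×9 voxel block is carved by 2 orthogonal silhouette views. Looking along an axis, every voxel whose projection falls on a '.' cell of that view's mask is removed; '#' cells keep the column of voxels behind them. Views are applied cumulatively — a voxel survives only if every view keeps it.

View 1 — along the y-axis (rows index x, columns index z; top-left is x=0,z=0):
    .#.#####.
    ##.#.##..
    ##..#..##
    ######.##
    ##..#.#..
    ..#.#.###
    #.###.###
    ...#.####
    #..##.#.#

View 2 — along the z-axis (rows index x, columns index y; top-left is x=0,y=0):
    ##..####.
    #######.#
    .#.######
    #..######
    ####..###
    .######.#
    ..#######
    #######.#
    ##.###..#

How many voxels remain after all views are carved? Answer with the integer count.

349 voxels

start: 9×9×9 = 729 voxels
step 1: project along y, AND mask (50/81) → |grid| = 450
step 2: project along z, AND mask (63/81) → |grid| = 349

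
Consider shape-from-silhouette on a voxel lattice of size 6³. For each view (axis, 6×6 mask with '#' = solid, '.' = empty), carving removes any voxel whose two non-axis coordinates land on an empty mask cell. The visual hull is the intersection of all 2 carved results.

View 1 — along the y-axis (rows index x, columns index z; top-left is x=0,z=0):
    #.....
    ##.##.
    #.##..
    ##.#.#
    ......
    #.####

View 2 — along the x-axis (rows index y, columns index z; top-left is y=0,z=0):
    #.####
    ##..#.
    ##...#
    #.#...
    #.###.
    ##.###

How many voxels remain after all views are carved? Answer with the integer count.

voxel count = 68

start: 6×6×6 = 216 voxels
after view 1 [y-axis, 17 of 36 cells solid] → remaining = 102
after view 2 [x-axis, 22 of 36 cells solid] → remaining = 68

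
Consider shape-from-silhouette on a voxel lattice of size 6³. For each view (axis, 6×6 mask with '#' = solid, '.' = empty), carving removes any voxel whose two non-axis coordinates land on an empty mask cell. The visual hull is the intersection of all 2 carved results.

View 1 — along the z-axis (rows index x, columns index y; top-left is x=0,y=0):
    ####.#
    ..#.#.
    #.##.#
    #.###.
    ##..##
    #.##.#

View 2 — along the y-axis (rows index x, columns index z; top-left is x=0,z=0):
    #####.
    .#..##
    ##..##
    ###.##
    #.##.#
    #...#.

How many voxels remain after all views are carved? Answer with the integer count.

before carving: 216 voxels (6×6×6)
V1 z: intersect with XY mask (23 set) -- 138 left
V2 y: intersect with XZ mask (23 set) -- 91 left

|visual hull| = 91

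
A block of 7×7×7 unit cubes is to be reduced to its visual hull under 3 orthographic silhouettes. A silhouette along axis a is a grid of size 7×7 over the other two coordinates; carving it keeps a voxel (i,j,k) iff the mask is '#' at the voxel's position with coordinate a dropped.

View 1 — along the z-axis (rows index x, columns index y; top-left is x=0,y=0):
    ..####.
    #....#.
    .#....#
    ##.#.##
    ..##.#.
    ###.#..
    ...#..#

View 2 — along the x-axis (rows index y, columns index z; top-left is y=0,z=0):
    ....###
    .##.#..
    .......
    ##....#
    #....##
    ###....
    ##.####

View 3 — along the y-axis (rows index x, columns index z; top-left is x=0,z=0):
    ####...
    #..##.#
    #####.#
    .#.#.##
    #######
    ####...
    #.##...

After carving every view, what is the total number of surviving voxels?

start: 7×7×7 = 343 voxels
step 1: project along z, AND mask (22/49) → |grid| = 154
step 2: project along x, AND mask (21/49) → |grid| = 66
step 3: project along y, AND mask (32/49) → |grid| = 39

|visual hull| = 39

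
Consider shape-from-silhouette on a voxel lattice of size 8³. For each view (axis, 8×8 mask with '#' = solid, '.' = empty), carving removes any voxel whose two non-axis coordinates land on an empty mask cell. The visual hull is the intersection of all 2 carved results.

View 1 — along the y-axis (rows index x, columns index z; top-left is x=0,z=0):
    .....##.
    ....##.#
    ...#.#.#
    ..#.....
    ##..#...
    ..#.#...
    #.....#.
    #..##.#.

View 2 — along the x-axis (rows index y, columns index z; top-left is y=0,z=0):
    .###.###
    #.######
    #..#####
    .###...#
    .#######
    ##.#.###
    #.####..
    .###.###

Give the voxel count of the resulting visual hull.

114 voxels

initial block: 8^3 = 512
  1. axis=1 (XZ plane), |mask|=20  ⇒  voxels=160
  2. axis=0 (YZ plane), |mask|=47  ⇒  voxels=114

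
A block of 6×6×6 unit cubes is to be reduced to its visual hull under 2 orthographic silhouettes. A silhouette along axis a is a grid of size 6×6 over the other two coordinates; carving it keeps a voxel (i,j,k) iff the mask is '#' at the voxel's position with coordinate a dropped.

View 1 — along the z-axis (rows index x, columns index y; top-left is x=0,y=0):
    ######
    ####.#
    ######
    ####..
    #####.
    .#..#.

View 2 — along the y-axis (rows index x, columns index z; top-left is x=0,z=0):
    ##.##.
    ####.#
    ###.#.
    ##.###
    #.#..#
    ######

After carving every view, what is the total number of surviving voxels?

voxel count = 120

start: 6×6×6 = 216 voxels
carve view 1 (along z, XY-mask fill 28/36): 168 voxels remain
carve view 2 (along y, XZ-mask fill 27/36): 120 voxels remain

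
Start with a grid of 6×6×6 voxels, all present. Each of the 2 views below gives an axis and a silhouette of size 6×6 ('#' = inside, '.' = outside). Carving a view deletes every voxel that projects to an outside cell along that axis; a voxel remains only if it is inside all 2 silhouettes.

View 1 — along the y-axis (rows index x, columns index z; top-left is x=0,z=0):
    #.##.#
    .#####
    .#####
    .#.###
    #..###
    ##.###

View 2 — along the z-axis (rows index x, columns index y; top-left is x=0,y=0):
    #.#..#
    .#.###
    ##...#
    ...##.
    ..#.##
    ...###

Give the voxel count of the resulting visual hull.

82 voxels

before carving: 216 voxels (6×6×6)
step 1: project along y, AND mask (27/36) → |grid| = 162
step 2: project along z, AND mask (18/36) → |grid| = 82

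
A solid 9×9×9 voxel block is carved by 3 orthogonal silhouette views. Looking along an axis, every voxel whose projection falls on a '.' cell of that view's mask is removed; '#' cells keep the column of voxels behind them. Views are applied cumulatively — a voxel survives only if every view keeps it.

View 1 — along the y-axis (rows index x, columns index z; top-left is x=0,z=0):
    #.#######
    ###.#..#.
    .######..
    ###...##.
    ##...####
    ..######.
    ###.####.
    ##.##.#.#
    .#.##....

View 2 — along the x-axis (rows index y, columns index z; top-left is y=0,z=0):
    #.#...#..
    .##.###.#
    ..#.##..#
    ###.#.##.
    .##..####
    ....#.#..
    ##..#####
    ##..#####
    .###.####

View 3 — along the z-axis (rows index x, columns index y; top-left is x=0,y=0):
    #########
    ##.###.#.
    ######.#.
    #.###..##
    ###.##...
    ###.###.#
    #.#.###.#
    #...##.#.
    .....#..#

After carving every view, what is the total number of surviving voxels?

initial block: 9^3 = 729
after view 1 [y-axis, 52 of 81 cells solid] → remaining = 468
after view 2 [x-axis, 48 of 81 cells solid] → remaining = 283
after view 3 [z-axis, 52 of 81 cells solid] → remaining = 182

voxel count = 182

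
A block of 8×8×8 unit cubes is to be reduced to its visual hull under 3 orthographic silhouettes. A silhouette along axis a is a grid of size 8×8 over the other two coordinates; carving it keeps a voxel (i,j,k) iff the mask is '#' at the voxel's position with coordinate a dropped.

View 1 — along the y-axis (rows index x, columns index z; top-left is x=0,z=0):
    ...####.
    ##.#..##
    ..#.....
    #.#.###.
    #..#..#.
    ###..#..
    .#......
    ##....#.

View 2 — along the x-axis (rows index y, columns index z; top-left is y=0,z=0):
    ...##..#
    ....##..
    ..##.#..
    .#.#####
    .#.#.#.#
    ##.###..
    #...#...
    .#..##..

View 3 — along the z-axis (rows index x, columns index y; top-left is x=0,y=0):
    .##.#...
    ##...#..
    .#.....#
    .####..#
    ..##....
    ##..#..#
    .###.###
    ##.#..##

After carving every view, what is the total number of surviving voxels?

initial block: 8^3 = 512
after view 1 [y-axis, 26 of 64 cells solid] → remaining = 208
after view 2 [x-axis, 28 of 64 cells solid] → remaining = 82
after view 3 [z-axis, 30 of 64 cells solid] → remaining = 36

voxel count = 36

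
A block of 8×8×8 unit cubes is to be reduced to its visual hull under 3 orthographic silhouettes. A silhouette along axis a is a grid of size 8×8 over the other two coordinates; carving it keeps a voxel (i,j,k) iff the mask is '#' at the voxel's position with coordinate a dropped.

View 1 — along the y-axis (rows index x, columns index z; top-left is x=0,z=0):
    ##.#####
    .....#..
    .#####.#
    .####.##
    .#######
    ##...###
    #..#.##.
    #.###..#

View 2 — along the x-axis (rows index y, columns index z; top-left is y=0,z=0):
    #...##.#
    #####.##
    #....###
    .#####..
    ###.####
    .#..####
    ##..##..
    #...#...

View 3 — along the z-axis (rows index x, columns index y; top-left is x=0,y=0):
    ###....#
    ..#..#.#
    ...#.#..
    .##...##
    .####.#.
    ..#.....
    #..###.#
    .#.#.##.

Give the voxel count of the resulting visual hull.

start: 8×8×8 = 512 voxels
carve view 1 (along y, XZ-mask fill 41/64): 328 voxels remain
carve view 2 (along x, YZ-mask fill 38/64): 194 voxels remain
carve view 3 (along z, XY-mask fill 28/64): 87 voxels remain

remaining voxels: 87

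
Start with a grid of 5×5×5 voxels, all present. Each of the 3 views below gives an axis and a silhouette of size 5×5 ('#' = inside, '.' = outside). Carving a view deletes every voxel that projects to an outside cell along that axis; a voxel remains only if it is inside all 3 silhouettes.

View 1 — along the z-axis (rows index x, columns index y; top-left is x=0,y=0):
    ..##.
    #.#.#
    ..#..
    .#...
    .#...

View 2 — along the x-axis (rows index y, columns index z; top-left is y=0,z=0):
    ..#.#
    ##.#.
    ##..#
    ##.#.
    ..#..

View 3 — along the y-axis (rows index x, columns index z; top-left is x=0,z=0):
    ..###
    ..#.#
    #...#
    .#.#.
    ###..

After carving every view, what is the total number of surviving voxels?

12 voxels

start: 5×5×5 = 125 voxels
after view 1 [z-axis, 8 of 25 cells solid] → remaining = 40
after view 2 [x-axis, 12 of 25 cells solid] → remaining = 21
after view 3 [y-axis, 12 of 25 cells solid] → remaining = 12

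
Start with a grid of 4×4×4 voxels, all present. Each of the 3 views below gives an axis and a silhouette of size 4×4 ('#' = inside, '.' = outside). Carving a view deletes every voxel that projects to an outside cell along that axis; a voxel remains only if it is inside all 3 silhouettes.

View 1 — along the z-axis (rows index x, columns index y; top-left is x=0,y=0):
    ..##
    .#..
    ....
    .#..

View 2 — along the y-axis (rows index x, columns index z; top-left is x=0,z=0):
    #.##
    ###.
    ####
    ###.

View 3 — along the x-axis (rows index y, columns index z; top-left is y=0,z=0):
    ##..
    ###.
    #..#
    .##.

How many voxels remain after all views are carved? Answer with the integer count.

before carving: 64 voxels (4×4×4)
[1] z-view keeps 4 columns → grid now 16
[2] y-view keeps 13 columns → grid now 12
[3] x-view keeps 9 columns → grid now 9

|visual hull| = 9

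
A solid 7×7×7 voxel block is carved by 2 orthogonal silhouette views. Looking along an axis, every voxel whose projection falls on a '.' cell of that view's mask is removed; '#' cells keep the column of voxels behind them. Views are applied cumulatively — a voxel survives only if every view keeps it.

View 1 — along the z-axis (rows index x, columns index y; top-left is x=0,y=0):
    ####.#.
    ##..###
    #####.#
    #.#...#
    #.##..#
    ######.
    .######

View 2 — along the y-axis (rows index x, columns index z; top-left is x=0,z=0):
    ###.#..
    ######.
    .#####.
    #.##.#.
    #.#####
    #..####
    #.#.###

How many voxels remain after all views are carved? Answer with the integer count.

start: 7×7×7 = 343 voxels
[1] z-view keeps 35 columns → grid now 245
[2] y-view keeps 35 columns → grid now 176

176 voxels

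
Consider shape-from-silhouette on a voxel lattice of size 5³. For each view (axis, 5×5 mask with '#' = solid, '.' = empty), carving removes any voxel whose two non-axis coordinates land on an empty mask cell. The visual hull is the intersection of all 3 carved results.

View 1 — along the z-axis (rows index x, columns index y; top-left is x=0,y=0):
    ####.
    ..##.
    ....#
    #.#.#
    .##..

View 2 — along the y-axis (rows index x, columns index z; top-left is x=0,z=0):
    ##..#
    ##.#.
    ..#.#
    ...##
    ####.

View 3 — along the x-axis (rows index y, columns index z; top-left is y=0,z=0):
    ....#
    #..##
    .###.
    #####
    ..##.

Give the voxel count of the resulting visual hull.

21 voxels

initial block: 5^3 = 125
carve view 1 (along z, XY-mask fill 12/25): 60 voxels remain
carve view 2 (along y, XZ-mask fill 14/25): 34 voxels remain
carve view 3 (along x, YZ-mask fill 14/25): 21 voxels remain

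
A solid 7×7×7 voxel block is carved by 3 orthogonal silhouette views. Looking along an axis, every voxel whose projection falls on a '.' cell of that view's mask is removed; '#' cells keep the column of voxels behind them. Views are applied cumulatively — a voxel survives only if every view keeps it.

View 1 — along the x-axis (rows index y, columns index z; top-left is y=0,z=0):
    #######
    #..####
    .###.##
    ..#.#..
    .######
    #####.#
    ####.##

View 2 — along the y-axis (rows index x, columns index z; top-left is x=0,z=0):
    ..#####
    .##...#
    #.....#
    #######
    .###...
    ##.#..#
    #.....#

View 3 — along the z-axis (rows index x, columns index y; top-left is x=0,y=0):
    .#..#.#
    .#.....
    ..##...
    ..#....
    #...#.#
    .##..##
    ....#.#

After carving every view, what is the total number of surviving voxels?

voxel count = 46

before carving: 343 voxels (7×7×7)
carve view 1 (along x, YZ-mask fill 37/49): 259 voxels remain
carve view 2 (along y, XZ-mask fill 26/49): 140 voxels remain
carve view 3 (along z, XY-mask fill 16/49): 46 voxels remain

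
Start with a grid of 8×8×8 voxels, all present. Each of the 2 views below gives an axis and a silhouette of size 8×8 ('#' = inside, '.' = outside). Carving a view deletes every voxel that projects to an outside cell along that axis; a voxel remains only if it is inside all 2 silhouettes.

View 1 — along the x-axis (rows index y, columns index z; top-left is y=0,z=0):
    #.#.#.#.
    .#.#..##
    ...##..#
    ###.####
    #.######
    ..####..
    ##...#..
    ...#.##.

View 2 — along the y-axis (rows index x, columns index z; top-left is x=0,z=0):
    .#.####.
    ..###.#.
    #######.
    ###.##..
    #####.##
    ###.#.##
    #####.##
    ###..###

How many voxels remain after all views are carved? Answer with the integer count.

voxel count = 204

full grid |V| = 512
after view 1 [x-axis, 35 of 64 cells solid] → remaining = 280
after view 2 [y-axis, 47 of 64 cells solid] → remaining = 204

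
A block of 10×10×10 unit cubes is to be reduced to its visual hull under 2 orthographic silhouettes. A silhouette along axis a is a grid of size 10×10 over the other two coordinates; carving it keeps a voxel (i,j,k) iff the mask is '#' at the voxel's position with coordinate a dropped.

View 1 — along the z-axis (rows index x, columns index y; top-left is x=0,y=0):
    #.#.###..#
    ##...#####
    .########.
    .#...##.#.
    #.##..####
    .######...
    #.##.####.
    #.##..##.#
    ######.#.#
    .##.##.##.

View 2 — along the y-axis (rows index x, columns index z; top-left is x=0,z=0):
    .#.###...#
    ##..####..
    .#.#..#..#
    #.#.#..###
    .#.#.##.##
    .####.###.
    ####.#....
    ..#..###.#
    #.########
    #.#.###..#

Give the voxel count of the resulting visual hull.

start: 10×10×10 = 1000 voxels
after view 1 [z-axis, 65 of 100 cells solid] → remaining = 650
after view 2 [y-axis, 59 of 100 cells solid] → remaining = 385

|visual hull| = 385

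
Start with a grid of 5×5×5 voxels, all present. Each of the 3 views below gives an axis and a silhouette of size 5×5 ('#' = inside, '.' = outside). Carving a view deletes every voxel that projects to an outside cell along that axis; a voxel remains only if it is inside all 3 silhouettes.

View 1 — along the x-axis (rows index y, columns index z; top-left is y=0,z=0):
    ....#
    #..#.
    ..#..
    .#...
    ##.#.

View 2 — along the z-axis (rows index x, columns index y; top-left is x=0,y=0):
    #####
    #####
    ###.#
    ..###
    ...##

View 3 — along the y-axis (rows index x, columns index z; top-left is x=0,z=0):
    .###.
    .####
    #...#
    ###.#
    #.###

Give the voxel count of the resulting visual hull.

start: 5×5×5 = 125 voxels
[1] x-view keeps 8 columns → grid now 40
[2] z-view keeps 19 columns → grid now 32
[3] y-view keeps 17 columns → grid now 20

20 voxels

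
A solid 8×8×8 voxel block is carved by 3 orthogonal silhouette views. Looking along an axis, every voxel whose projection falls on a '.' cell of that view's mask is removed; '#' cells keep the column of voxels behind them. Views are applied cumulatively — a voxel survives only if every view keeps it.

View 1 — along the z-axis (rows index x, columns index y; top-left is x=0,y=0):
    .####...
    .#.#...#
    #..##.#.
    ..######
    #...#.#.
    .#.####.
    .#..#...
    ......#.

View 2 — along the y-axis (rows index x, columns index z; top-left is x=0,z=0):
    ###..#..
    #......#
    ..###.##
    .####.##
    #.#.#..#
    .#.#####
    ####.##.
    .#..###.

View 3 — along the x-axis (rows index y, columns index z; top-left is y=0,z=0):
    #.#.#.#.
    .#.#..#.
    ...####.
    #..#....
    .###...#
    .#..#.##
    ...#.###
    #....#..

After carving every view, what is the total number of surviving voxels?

before carving: 512 voxels (8×8×8)
after view 1 [z-axis, 28 of 64 cells solid] → remaining = 224
after view 2 [y-axis, 37 of 64 cells solid] → remaining = 136
after view 3 [x-axis, 27 of 64 cells solid] → remaining = 61

remaining voxels: 61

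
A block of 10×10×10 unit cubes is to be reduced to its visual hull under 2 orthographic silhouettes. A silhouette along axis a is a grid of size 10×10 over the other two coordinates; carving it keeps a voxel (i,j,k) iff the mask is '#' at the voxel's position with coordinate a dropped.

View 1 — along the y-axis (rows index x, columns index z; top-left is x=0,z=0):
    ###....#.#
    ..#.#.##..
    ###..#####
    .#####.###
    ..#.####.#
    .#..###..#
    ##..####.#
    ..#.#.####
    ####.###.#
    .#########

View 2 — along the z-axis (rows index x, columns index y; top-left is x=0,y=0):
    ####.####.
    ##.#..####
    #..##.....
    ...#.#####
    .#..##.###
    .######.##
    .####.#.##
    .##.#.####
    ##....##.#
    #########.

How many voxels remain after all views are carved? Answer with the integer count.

full grid |V| = 1000
  1. axis=1 (XZ plane), |mask|=66  ⇒  voxels=660
  2. axis=2 (XY plane), |mask|=66  ⇒  voxels=428

remaining voxels: 428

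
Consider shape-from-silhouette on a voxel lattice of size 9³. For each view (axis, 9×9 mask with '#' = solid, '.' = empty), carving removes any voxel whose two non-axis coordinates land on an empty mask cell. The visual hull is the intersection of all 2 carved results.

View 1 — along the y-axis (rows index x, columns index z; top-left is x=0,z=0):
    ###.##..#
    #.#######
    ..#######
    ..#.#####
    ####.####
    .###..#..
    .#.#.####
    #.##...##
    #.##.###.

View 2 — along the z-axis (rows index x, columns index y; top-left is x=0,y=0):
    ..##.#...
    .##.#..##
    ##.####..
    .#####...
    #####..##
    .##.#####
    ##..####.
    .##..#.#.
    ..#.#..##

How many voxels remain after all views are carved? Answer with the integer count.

full grid |V| = 729
  1. axis=1 (XZ plane), |mask|=56  ⇒  voxels=504
  2. axis=2 (XY plane), |mask|=47  ⇒  voxels=294

|visual hull| = 294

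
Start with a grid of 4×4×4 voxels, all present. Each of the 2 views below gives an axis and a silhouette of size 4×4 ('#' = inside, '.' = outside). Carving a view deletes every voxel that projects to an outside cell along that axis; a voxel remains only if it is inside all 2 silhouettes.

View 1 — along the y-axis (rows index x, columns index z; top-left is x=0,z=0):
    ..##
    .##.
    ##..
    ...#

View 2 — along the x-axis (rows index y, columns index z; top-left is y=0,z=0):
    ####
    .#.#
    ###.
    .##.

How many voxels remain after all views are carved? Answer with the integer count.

before carving: 64 voxels (4×4×4)
  1. axis=1 (XZ plane), |mask|=7  ⇒  voxels=28
  2. axis=0 (YZ plane), |mask|=11  ⇒  voxels=20

remaining voxels: 20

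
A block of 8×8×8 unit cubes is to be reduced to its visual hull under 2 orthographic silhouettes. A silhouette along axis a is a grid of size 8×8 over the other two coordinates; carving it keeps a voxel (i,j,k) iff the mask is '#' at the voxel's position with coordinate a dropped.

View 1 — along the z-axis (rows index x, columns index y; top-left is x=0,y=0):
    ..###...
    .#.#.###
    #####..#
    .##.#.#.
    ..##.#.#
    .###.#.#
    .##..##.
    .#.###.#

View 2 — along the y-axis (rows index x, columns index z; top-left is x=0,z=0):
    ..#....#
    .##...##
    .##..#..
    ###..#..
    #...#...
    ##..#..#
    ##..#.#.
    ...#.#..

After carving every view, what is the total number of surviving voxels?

remaining voxels: 114

full grid |V| = 512
after view 1 [z-axis, 36 of 64 cells solid] → remaining = 288
after view 2 [y-axis, 25 of 64 cells solid] → remaining = 114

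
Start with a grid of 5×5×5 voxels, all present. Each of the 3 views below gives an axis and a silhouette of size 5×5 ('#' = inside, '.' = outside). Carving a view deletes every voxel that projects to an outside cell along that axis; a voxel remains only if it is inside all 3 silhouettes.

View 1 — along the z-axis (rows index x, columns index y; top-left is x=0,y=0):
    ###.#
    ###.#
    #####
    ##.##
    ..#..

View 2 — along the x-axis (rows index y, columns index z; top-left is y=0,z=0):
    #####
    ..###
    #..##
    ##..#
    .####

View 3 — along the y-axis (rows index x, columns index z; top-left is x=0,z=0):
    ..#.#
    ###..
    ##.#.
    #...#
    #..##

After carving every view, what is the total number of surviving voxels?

start: 5×5×5 = 125 voxels
after view 1 [z-axis, 18 of 25 cells solid] → remaining = 90
after view 2 [x-axis, 18 of 25 cells solid] → remaining = 66
after view 3 [y-axis, 13 of 25 cells solid] → remaining = 33

33 voxels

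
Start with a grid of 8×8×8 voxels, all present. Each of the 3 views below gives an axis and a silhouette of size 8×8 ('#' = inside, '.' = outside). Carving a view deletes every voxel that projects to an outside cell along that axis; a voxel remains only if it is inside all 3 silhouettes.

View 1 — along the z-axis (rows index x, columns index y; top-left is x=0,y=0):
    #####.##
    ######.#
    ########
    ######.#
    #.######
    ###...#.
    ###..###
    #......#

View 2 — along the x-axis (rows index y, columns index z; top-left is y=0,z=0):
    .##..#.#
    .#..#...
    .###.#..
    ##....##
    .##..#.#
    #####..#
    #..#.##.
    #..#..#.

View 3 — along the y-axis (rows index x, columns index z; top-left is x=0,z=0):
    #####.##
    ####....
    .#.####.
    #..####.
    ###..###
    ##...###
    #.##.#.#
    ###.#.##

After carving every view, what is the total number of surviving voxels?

before carving: 512 voxels (8×8×8)
  1. axis=2 (XY plane), |mask|=48  ⇒  voxels=384
  2. axis=0 (YZ plane), |mask|=31  ⇒  voxels=183
  3. axis=1 (XZ plane), |mask|=43  ⇒  voxels=122

122 voxels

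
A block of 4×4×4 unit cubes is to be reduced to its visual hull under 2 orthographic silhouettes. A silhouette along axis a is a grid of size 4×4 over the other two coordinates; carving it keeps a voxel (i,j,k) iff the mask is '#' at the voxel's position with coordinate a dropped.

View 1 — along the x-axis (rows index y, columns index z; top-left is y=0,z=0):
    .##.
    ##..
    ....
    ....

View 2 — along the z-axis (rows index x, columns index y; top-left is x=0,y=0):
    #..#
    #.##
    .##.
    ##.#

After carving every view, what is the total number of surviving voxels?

voxel count = 10

before carving: 64 voxels (4×4×4)
V1 x: intersect with YZ mask (4 set) -- 16 left
V2 z: intersect with XY mask (10 set) -- 10 left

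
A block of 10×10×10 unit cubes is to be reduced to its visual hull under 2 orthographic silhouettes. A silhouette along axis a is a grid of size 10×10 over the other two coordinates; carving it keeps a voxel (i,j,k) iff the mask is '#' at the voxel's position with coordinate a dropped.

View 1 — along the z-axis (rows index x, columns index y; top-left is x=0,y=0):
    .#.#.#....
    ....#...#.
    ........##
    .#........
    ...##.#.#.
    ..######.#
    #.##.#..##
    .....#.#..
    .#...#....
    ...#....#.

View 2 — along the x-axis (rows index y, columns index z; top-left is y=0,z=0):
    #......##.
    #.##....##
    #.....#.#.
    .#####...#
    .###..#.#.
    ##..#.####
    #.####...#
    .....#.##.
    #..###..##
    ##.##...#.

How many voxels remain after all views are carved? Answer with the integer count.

167 voxels

start: 10×10×10 = 1000 voxels
after view 1 [z-axis, 31 of 100 cells solid] → remaining = 310
after view 2 [x-axis, 49 of 100 cells solid] → remaining = 167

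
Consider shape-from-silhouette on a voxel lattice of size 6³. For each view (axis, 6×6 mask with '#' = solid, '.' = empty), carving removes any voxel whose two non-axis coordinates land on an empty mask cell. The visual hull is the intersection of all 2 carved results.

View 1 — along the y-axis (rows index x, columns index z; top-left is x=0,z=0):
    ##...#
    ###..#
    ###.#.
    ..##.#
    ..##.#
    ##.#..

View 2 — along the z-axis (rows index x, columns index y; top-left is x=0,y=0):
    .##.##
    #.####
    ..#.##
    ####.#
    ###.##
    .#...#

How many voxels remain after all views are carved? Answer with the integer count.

remaining voxels: 80

initial block: 6^3 = 216
  1. axis=1 (XZ plane), |mask|=20  ⇒  voxels=120
  2. axis=2 (XY plane), |mask|=24  ⇒  voxels=80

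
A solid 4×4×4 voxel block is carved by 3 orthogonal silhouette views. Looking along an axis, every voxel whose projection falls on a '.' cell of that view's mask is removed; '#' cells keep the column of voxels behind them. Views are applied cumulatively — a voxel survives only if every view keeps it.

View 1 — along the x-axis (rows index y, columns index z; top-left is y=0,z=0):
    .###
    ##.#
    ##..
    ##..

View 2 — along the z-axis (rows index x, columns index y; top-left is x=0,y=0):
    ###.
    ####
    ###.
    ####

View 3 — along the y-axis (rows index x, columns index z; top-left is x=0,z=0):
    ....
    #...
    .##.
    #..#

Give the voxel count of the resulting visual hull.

12 voxels

initial block: 4^3 = 64
after view 1 [x-axis, 10 of 16 cells solid] → remaining = 40
after view 2 [z-axis, 14 of 16 cells solid] → remaining = 36
after view 3 [y-axis, 5 of 16 cells solid] → remaining = 12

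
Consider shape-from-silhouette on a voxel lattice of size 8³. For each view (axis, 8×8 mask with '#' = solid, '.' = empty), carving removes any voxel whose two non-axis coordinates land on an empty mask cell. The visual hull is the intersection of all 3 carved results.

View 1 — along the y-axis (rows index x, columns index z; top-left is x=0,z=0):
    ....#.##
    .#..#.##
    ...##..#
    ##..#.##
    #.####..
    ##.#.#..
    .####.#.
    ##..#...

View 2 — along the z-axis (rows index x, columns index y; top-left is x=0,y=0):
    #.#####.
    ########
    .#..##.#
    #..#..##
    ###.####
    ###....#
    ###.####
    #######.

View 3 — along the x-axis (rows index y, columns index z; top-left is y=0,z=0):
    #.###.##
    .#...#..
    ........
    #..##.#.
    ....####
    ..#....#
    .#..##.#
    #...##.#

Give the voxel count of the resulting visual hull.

voxel count = 82

full grid |V| = 512
  1. axis=1 (XZ plane), |mask|=32  ⇒  voxels=256
  2. axis=2 (XY plane), |mask|=47  ⇒  voxels=189
  3. axis=0 (YZ plane), |mask|=26  ⇒  voxels=82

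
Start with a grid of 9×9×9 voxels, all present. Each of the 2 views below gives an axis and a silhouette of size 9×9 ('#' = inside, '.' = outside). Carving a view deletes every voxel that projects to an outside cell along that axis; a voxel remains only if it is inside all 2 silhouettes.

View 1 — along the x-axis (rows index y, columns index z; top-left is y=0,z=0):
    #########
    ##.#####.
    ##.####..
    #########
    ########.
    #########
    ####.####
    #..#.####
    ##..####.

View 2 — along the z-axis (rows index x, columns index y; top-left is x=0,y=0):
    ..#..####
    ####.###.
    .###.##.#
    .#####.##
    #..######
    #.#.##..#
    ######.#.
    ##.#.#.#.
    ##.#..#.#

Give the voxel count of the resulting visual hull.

voxel count = 411

before carving: 729 voxels (9×9×9)
V1 x: intersect with YZ mask (68 set) -- 612 left
V2 z: intersect with XY mask (54 set) -- 411 left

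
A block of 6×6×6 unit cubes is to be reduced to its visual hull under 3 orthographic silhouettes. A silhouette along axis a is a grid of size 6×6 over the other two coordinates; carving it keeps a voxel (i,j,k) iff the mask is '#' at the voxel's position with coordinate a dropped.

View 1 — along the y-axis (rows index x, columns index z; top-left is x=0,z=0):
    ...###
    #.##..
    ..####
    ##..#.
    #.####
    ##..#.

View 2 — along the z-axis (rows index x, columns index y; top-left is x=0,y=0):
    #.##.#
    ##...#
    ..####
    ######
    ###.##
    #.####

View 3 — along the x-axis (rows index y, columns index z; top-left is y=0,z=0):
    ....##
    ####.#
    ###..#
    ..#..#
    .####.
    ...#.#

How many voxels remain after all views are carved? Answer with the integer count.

initial block: 6^3 = 216
after view 1 [y-axis, 21 of 36 cells solid] → remaining = 126
after view 2 [z-axis, 27 of 36 cells solid] → remaining = 95
after view 3 [x-axis, 19 of 36 cells solid] → remaining = 45

remaining voxels: 45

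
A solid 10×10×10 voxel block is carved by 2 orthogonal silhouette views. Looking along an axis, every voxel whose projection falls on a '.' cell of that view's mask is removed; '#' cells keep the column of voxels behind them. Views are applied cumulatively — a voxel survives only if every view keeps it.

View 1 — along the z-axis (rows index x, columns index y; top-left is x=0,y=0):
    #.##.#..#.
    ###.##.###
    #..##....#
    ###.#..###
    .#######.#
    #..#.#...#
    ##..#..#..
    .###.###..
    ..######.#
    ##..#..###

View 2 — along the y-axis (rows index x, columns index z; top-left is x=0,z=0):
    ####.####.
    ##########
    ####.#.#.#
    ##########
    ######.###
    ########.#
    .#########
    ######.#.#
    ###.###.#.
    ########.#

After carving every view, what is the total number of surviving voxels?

initial block: 10^3 = 1000
  1. axis=2 (XY plane), |mask|=59  ⇒  voxels=590
  2. axis=1 (XZ plane), |mask|=86  ⇒  voxels=513

|visual hull| = 513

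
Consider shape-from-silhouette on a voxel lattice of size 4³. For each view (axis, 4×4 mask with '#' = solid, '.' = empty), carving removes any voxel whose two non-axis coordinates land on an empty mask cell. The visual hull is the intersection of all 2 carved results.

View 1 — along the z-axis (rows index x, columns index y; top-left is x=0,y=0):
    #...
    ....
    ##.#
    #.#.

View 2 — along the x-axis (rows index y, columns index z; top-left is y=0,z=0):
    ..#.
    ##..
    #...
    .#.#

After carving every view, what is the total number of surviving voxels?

voxel count = 8

full grid |V| = 64
[1] z-view keeps 6 columns → grid now 24
[2] x-view keeps 6 columns → grid now 8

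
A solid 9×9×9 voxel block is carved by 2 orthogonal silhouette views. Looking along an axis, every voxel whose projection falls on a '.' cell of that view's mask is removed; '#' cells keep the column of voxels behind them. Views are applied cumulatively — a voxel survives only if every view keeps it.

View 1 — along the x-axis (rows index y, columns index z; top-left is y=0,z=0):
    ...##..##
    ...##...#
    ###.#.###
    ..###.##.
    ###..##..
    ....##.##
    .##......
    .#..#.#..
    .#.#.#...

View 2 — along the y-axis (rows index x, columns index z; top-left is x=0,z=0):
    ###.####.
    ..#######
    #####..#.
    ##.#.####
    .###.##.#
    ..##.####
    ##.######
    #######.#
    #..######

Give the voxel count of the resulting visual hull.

246 voxels

before carving: 729 voxels (9×9×9)
  1. axis=0 (YZ plane), |mask|=36  ⇒  voxels=324
  2. axis=1 (XZ plane), |mask|=62  ⇒  voxels=246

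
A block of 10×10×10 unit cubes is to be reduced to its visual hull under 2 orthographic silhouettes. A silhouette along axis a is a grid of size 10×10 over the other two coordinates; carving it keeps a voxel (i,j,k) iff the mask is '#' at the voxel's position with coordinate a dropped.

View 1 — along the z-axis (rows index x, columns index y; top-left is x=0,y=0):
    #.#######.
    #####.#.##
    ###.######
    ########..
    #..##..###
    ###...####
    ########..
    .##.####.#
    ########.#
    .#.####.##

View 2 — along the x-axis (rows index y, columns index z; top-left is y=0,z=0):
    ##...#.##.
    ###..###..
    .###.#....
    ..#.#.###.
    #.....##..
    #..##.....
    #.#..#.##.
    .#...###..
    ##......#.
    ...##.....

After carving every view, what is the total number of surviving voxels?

|visual hull| = 312

before carving: 1000 voxels (10×10×10)
after view 1 [z-axis, 77 of 100 cells solid] → remaining = 770
after view 2 [x-axis, 40 of 100 cells solid] → remaining = 312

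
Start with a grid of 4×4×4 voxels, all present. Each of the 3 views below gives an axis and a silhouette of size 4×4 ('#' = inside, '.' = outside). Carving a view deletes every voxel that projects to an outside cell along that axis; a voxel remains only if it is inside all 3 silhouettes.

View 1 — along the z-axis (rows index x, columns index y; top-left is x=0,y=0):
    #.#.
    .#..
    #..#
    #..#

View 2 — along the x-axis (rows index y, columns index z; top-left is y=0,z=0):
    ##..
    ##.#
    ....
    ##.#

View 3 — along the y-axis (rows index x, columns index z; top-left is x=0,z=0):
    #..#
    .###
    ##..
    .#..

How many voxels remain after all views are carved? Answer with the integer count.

initial block: 4^3 = 64
carve view 1 (along z, XY-mask fill 7/16): 28 voxels remain
carve view 2 (along x, YZ-mask fill 8/16): 15 voxels remain
carve view 3 (along y, XZ-mask fill 8/16): 9 voxels remain

9 voxels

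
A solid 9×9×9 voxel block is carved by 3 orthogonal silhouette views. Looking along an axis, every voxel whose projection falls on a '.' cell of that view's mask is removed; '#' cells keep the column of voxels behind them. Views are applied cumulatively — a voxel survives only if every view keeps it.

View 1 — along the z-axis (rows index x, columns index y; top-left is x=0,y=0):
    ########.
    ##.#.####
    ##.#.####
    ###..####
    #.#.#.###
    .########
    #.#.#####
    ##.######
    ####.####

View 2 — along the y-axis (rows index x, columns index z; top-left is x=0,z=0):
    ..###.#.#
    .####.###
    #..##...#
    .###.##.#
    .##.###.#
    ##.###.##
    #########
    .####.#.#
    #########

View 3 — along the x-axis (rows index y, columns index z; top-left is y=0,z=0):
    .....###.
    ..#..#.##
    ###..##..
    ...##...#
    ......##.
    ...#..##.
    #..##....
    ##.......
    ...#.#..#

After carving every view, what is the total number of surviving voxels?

remaining voxels: 148

before carving: 729 voxels (9×9×9)
after view 1 [z-axis, 66 of 81 cells solid] → remaining = 594
after view 2 [y-axis, 59 of 81 cells solid] → remaining = 434
after view 3 [x-axis, 28 of 81 cells solid] → remaining = 148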